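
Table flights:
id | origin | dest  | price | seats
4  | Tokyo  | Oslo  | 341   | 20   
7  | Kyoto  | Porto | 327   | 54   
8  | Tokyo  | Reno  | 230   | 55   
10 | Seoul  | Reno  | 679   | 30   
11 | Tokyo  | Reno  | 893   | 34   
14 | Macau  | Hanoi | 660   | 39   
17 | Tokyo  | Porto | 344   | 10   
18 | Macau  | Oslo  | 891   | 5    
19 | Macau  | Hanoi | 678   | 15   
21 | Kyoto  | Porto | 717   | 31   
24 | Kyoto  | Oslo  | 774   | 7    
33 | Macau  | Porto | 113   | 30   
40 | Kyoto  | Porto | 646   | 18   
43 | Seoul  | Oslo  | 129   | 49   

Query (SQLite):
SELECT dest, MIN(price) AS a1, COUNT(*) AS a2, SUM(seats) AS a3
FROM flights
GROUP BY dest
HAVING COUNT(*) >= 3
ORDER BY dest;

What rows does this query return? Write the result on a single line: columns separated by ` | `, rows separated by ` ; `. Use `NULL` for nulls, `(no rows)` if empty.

Group flights by dest.
Per group compute: MIN(price), COUNT(*), SUM(seats).
HAVING: drop groups with fewer than 3 rows.
  Hanoi: ids {14, 19} → MIN(price)=660, COUNT(*)=2, SUM(seats)=54
  Oslo: ids {4, 18, 24, 43} → MIN(price)=129, COUNT(*)=4, SUM(seats)=81
  Porto: ids {7, 17, 21, 33, 40} → MIN(price)=113, COUNT(*)=5, SUM(seats)=143
  Reno: ids {8, 10, 11} → MIN(price)=230, COUNT(*)=3, SUM(seats)=119

Oslo | 129 | 4 | 81 ; Porto | 113 | 5 | 143 ; Reno | 230 | 3 | 119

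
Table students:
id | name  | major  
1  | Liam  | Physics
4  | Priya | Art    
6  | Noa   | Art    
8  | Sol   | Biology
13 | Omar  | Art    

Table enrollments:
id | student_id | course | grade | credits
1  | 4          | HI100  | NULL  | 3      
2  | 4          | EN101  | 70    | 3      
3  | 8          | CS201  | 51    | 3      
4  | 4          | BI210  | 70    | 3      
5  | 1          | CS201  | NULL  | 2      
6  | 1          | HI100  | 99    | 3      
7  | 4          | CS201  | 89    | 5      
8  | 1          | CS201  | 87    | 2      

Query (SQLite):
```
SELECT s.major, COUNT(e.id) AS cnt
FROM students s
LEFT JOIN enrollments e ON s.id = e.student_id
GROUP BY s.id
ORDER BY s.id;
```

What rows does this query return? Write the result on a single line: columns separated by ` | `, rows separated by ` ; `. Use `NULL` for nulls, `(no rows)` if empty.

Physics | 3 ; Art | 4 ; Art | 0 ; Biology | 1 ; Art | 0

LEFT JOIN keeps every students row; unmatched ones get NULL for enrollments columns.
Group by students.id and compute COUNT(e.id). COUNT(col) of an all-NULL group is 0.
  1: ids {5, 6, 8} → COUNT(e.id)=3
  4: ids {1, 2, 4, 7} → COUNT(e.id)=4
  6: ids {—} → COUNT(e.id)=0
  8: ids {3} → COUNT(e.id)=1
  13: ids {—} → COUNT(e.id)=0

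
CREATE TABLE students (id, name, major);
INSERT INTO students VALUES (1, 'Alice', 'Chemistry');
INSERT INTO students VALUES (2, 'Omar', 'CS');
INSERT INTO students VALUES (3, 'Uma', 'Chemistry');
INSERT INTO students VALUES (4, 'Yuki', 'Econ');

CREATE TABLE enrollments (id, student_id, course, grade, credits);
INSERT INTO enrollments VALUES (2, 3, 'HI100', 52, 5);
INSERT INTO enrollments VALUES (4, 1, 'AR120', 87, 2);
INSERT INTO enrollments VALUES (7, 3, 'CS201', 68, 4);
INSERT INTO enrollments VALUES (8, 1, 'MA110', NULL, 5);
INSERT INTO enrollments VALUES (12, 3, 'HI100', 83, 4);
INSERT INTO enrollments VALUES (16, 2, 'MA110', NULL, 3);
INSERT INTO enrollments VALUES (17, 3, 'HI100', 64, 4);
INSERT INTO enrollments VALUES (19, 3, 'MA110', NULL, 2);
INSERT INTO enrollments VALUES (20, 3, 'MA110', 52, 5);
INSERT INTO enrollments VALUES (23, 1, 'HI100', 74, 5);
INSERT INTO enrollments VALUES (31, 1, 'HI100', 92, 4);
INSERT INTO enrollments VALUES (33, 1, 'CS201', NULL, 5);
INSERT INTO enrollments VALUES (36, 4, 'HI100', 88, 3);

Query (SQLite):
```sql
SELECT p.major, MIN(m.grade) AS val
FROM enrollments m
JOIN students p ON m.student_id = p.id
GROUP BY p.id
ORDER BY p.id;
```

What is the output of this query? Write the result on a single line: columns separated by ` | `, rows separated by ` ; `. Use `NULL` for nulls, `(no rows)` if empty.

Join each enrollments row to its students via student_id.
Group joined rows by students.id; compute MIN(m.grade) per group.
  1: ids {4, 8, 23, 31, 33} → MIN(m.grade)=74
  2: ids {16} → MIN(m.grade)=NULL
  3: ids {2, 7, 12, 17, 19, 20} → MIN(m.grade)=52
  4: ids {36} → MIN(m.grade)=88

Chemistry | 74 ; CS | NULL ; Chemistry | 52 ; Econ | 88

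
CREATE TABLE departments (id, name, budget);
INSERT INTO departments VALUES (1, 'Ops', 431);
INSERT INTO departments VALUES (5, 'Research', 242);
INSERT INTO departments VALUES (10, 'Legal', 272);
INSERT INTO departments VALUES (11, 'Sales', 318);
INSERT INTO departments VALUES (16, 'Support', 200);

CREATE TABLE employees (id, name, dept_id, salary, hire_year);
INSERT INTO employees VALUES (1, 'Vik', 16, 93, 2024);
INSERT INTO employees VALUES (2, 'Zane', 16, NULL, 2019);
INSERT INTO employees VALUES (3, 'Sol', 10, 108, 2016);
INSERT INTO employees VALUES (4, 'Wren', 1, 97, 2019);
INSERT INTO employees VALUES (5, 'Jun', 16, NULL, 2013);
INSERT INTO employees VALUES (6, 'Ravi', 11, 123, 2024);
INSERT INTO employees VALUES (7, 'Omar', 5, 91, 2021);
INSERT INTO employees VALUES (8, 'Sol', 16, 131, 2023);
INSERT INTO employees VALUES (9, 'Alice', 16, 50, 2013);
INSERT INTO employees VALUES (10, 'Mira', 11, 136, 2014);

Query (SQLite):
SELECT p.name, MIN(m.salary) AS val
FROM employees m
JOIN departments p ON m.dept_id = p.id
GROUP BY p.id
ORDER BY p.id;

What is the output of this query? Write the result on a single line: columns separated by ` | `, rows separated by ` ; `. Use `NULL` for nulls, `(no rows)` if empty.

Join each employees row to its departments via dept_id.
Group joined rows by departments.id; compute MIN(m.salary) per group.
  1: ids {4} → MIN(m.salary)=97
  5: ids {7} → MIN(m.salary)=91
  10: ids {3} → MIN(m.salary)=108
  11: ids {6, 10} → MIN(m.salary)=123
  16: ids {1, 2, 5, 8, 9} → MIN(m.salary)=50

Ops | 97 ; Research | 91 ; Legal | 108 ; Sales | 123 ; Support | 50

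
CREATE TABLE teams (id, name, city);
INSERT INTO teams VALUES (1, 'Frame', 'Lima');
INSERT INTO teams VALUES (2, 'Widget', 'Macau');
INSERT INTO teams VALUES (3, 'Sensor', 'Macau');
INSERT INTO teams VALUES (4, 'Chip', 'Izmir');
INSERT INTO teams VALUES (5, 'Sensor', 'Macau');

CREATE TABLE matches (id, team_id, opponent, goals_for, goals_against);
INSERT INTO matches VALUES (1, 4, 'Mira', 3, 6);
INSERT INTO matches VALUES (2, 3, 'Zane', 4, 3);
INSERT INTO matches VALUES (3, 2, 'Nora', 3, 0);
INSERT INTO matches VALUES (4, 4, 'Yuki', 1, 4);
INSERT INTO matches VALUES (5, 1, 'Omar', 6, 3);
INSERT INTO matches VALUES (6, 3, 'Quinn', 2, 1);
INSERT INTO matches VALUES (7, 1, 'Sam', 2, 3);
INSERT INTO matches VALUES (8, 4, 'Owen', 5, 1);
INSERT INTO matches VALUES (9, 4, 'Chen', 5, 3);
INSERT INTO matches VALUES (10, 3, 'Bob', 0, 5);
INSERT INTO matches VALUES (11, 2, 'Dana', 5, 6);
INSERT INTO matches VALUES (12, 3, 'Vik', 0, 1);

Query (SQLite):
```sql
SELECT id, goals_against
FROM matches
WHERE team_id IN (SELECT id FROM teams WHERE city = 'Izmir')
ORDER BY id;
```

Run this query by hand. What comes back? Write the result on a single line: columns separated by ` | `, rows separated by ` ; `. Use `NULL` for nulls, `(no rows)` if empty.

1 | 6 ; 4 | 4 ; 8 | 1 ; 9 | 3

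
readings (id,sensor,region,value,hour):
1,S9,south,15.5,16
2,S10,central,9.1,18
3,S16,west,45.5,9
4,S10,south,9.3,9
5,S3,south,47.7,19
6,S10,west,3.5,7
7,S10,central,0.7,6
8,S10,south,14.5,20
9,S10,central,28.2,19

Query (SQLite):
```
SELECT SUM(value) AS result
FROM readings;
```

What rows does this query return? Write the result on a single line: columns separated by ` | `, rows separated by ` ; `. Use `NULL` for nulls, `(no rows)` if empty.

174

All value values: [15.5, 9.1, 45.5, 9.3, 47.7, 3.5, 0.7, 14.5, 28.2].
SUM of non-NULL values = 174.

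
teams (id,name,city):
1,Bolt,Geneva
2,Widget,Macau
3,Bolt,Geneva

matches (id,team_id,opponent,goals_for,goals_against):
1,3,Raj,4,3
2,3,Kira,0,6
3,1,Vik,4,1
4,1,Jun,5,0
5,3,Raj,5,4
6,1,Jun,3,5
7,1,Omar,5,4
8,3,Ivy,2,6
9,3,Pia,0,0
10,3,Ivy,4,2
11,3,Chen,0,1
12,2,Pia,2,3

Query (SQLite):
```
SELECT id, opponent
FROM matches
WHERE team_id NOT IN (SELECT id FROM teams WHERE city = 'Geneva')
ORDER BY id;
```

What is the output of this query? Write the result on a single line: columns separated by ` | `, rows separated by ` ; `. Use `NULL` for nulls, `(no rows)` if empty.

Inner query: teams.id where city = 'Geneva'.
Outer: keep matches rows whose team_id is not in that set.
Inner query → {1, 3}

12 | Pia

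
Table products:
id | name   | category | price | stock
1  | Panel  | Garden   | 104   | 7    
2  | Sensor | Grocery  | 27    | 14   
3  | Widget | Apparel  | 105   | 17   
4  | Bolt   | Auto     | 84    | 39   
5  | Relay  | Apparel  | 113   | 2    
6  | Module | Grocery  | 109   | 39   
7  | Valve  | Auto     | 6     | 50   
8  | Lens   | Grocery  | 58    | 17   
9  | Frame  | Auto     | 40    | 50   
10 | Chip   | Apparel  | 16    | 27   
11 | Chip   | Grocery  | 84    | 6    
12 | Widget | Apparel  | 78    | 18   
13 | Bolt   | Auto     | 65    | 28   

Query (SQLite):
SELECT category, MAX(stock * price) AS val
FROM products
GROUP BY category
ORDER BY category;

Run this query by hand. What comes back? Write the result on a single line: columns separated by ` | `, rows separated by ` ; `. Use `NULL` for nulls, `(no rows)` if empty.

Apparel | 1785 ; Auto | 3276 ; Garden | 728 ; Grocery | 4251

For each row compute stock * price.
Group by category; take MAX of the expression per group.
  Apparel: ids {3, 5, 10, 12} → MAX(stock * price)=1785
  Auto: ids {4, 7, 9, 13} → MAX(stock * price)=3276
  Garden: ids {1} → MAX(stock * price)=728
  Grocery: ids {2, 6, 8, 11} → MAX(stock * price)=4251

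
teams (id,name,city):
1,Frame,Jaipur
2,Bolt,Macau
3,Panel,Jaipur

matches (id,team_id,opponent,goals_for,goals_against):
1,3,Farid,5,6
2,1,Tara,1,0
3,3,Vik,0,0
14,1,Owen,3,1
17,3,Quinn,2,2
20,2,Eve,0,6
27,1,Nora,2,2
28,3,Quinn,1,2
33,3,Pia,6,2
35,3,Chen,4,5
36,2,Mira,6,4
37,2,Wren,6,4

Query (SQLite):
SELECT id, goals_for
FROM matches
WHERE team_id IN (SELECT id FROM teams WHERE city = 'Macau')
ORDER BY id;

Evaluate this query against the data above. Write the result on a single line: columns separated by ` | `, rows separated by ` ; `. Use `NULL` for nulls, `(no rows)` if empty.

20 | 0 ; 36 | 6 ; 37 | 6

Inner query: teams.id where city = 'Macau'.
Outer: keep matches rows whose team_id is in that set.
Inner query → {2}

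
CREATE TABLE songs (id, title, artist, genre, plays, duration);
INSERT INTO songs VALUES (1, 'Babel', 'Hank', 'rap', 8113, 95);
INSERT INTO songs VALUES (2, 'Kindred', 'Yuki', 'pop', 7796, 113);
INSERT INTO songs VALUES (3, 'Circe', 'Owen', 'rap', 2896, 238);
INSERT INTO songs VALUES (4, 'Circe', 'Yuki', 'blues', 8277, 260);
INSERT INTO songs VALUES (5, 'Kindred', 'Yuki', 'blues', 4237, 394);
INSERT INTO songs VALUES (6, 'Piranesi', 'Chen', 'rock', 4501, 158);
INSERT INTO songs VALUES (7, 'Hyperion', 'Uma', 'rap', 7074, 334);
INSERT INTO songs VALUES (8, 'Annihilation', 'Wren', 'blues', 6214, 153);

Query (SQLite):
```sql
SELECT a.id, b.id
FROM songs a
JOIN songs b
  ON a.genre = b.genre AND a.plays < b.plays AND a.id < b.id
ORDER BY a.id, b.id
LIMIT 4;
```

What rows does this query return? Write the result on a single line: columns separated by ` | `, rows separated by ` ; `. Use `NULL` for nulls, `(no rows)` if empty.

Pairs (a,b) with same genre, a.plays < b.plays, a.id < b.id.
genre groups: blues:{4,5,8} pop:{2} rap:{1,3,7} rock:{6}
Ordered by (a.id, b.id); first 4.

3 | 7 ; 5 | 8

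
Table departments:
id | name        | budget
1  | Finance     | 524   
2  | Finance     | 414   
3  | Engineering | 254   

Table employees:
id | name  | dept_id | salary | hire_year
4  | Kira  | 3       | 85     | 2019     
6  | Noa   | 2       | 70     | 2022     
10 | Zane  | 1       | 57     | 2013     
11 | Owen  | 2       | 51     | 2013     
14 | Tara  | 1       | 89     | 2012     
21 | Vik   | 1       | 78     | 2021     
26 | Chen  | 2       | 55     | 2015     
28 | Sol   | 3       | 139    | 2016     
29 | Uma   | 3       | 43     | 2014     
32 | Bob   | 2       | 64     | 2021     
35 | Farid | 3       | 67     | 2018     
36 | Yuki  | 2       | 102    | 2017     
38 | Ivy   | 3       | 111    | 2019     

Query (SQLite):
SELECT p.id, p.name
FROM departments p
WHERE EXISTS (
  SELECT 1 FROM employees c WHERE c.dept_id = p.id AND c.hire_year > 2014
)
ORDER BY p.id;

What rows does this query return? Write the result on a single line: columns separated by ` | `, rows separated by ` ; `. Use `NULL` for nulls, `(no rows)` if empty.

1 | Finance ; 2 | Finance ; 3 | Engineering

For each departments row, check whether any employees with matching dept_id has hire_year > 2014.
Keep rows where that is true.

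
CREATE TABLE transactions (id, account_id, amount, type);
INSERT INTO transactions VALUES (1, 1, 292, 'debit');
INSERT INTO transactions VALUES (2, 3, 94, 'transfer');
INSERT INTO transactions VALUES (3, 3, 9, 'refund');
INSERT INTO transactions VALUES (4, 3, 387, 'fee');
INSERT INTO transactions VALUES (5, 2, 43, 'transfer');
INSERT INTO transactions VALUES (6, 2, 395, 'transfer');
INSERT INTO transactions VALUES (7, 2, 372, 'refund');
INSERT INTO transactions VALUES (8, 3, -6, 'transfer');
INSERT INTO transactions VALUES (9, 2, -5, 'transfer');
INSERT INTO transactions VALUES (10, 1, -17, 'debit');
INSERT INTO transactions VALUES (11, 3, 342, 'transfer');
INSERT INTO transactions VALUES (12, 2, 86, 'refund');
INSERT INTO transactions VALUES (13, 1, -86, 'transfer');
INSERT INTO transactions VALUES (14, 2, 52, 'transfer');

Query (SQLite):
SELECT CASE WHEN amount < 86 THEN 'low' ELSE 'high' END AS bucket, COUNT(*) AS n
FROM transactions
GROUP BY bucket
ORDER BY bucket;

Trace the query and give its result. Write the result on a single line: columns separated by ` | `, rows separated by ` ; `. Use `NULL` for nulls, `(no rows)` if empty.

Bucket rows by amount < 86 → 'low' else 'high'; count each bucket.

high | 7 ; low | 7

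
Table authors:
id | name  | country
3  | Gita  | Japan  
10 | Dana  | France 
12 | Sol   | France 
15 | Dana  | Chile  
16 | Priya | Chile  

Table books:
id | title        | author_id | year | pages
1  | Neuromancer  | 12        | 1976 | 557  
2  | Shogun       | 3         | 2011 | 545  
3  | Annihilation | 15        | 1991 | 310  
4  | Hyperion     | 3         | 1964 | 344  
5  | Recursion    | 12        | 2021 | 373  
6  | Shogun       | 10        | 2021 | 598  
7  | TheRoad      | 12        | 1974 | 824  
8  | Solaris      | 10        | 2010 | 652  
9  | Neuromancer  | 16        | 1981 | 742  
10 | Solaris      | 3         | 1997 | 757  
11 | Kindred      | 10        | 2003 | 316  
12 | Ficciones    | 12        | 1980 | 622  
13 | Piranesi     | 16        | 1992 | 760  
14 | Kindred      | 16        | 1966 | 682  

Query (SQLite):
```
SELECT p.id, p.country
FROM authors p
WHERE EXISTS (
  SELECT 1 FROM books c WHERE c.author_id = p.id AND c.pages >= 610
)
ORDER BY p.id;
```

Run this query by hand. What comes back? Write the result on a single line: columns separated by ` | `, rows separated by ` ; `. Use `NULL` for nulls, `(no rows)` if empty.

For each authors row, check whether any books with matching author_id has pages >= 610.
Keep rows where that is true.

3 | Japan ; 10 | France ; 12 | France ; 16 | Chile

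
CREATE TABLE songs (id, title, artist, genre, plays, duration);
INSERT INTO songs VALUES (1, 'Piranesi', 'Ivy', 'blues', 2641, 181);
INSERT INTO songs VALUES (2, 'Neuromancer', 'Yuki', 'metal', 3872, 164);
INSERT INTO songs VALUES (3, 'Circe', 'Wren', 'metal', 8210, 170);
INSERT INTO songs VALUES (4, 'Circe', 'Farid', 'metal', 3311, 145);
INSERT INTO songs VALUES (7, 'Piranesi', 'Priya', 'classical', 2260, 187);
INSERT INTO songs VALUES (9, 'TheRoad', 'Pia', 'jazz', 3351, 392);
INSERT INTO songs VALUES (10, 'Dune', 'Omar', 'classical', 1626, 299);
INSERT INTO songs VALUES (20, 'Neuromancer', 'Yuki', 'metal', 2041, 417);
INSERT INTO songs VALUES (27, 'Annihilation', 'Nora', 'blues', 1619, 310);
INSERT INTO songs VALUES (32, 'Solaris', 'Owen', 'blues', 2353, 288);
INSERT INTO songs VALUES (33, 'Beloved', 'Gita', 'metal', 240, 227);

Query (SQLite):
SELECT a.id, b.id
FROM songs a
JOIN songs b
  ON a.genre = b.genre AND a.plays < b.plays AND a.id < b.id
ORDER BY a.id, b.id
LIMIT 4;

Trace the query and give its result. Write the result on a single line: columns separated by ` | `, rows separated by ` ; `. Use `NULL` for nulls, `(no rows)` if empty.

Pairs (a,b) with same genre, a.plays < b.plays, a.id < b.id.
genre groups: blues:{1,27,32} classical:{7,10} jazz:{9} metal:{2,3,4,20,33}
Ordered by (a.id, b.id); first 4.

2 | 3 ; 27 | 32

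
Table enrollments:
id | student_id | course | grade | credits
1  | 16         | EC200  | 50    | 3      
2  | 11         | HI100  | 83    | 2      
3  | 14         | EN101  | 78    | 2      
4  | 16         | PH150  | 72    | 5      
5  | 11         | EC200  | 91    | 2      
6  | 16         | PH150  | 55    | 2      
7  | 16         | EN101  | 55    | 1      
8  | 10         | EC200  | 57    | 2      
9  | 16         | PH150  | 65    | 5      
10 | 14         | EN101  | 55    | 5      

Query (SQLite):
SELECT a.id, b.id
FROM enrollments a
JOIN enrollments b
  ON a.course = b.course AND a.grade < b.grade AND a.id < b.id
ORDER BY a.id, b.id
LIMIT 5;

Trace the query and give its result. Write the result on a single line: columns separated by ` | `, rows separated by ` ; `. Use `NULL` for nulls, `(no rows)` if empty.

Pairs (a,b) with same course, a.grade < b.grade, a.id < b.id.
course groups: EC200:{1,5,8} EN101:{3,7,10} HI100:{2} PH150:{4,6,9}
Ordered by (a.id, b.id); first 5.

1 | 5 ; 1 | 8 ; 6 | 9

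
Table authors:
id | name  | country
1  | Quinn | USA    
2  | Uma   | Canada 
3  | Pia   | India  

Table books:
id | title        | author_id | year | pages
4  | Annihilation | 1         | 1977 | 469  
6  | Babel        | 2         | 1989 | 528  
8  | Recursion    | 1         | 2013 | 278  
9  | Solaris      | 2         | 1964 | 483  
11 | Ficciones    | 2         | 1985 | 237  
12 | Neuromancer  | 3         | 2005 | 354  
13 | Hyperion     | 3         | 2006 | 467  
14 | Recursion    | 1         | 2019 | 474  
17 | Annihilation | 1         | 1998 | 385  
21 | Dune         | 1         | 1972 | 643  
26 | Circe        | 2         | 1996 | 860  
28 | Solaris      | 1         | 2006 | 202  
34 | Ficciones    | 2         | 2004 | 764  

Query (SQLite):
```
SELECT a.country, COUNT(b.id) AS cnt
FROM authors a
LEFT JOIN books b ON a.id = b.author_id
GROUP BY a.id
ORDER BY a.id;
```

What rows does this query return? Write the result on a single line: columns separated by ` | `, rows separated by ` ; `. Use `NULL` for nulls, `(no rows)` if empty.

LEFT JOIN keeps every authors row; unmatched ones get NULL for books columns.
Group by authors.id and compute COUNT(b.id). COUNT(col) of an all-NULL group is 0.
  1: ids {4, 8, 14, 17, 21, 28} → COUNT(b.id)=6
  2: ids {6, 9, 11, 26, 34} → COUNT(b.id)=5
  3: ids {12, 13} → COUNT(b.id)=2

USA | 6 ; Canada | 5 ; India | 2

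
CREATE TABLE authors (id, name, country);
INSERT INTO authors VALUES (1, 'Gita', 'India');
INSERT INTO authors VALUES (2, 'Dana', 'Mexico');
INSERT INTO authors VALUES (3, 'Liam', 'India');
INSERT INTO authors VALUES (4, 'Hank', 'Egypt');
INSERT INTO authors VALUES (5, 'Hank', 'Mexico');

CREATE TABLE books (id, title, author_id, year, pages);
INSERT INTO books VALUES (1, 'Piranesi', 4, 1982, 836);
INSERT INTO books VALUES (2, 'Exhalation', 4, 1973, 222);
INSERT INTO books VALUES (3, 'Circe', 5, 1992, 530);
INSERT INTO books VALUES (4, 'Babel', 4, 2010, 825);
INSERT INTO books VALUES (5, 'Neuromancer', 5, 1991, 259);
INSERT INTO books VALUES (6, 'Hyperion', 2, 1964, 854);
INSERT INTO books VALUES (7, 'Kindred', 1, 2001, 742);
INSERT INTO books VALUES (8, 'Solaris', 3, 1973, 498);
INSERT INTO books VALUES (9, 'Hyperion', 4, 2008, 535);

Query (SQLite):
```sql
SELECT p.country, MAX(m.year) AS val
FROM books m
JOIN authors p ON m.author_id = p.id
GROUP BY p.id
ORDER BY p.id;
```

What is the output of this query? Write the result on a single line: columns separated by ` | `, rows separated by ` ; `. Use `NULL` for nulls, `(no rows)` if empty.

India | 2001 ; Mexico | 1964 ; India | 1973 ; Egypt | 2010 ; Mexico | 1992

Join each books row to its authors via author_id.
Group joined rows by authors.id; compute MAX(m.year) per group.
  1: ids {7} → MAX(m.year)=2001
  2: ids {6} → MAX(m.year)=1964
  3: ids {8} → MAX(m.year)=1973
  4: ids {1, 2, 4, 9} → MAX(m.year)=2010
  5: ids {3, 5} → MAX(m.year)=1992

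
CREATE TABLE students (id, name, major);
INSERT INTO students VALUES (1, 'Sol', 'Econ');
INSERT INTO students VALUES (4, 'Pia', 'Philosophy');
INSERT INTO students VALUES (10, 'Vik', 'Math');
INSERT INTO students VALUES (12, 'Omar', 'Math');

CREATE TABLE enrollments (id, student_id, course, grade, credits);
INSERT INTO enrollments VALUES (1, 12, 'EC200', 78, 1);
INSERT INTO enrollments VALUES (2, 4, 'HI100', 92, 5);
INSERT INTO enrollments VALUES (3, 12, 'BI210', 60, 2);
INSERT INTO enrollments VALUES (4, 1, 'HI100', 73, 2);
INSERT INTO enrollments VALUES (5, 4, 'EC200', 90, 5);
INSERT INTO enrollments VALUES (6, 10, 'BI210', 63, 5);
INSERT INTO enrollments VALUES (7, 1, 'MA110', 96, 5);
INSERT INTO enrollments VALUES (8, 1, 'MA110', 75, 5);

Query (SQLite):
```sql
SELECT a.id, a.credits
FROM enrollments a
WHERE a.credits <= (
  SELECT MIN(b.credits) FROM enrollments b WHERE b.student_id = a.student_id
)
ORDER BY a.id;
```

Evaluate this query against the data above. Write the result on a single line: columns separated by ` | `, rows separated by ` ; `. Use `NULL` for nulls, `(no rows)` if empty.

1 | 1 ; 2 | 5 ; 4 | 2 ; 5 | 5 ; 6 | 5

For each enrollments row a, compute MIN(credits) over rows sharing a.student_id.
Keep row a if a.credits <= that per-group MIN.
  student_id=1: MIN(credits) = 2
  student_id=4: MIN(credits) = 5
  student_id=10: MIN(credits) = 5
  student_id=12: MIN(credits) = 1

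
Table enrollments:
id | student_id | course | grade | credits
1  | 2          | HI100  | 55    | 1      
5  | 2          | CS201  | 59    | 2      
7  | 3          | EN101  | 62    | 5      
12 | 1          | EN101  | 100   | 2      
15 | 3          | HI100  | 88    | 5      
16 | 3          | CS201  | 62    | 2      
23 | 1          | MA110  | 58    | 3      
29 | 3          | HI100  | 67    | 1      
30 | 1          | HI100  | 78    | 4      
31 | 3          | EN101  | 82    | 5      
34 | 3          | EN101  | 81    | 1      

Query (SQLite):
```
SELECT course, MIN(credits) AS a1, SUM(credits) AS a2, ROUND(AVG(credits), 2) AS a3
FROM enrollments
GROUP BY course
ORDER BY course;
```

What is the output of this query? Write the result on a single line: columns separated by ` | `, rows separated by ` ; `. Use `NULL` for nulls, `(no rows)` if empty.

CS201 | 2 | 4 | 2 ; EN101 | 1 | 13 | 3.25 ; HI100 | 1 | 11 | 2.75 ; MA110 | 3 | 3 | 3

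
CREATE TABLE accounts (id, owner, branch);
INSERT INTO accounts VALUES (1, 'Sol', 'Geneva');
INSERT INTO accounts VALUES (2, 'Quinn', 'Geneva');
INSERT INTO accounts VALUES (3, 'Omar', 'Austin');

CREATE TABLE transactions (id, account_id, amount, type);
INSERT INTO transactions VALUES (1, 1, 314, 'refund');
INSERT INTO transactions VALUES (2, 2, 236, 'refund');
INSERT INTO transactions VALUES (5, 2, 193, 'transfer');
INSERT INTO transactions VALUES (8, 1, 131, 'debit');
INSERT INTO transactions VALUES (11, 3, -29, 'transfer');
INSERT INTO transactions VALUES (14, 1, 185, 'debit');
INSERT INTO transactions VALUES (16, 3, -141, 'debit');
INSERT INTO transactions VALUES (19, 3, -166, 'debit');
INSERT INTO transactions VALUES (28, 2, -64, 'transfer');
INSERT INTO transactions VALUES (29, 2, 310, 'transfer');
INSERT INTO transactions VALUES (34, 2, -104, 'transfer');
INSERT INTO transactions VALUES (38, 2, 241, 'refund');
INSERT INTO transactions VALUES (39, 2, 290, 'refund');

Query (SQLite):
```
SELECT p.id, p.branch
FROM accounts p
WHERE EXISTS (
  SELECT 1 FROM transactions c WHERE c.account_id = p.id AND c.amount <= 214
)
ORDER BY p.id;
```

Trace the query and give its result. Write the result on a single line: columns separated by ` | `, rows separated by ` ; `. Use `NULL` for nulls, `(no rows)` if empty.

1 | Geneva ; 2 | Geneva ; 3 | Austin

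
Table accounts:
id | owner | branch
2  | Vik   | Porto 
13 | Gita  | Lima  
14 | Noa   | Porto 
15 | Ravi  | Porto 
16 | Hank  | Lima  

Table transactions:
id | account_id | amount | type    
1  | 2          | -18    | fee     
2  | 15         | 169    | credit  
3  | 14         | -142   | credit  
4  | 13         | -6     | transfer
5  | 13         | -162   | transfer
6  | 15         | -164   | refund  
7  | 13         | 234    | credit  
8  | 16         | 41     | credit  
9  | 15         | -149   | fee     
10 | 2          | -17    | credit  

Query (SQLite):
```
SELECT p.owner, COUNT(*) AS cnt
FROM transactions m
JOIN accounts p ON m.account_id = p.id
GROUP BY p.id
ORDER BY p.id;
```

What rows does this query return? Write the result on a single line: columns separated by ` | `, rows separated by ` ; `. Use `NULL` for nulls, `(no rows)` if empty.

Vik | 2 ; Gita | 3 ; Noa | 1 ; Ravi | 3 ; Hank | 1

Join each transactions row to its accounts via account_id.
Group joined rows by accounts.id; compute COUNT(*) per group.
  2: ids {1, 10} → COUNT(*)=2
  13: ids {4, 5, 7} → COUNT(*)=3
  14: ids {3} → COUNT(*)=1
  15: ids {2, 6, 9} → COUNT(*)=3
  16: ids {8} → COUNT(*)=1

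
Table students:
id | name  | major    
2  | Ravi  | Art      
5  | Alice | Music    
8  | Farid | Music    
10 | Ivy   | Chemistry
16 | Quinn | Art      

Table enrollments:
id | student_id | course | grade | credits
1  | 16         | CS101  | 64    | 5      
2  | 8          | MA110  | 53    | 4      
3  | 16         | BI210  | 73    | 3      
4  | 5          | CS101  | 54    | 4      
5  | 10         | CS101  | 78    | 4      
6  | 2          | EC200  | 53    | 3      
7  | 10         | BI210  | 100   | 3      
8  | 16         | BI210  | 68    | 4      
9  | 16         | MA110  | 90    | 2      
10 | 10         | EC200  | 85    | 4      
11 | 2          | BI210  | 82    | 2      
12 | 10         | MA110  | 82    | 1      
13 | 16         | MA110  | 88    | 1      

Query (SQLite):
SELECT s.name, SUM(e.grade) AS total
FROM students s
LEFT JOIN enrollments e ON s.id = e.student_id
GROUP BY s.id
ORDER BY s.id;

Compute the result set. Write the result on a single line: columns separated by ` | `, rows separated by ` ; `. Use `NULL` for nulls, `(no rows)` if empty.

LEFT JOIN keeps every students row; unmatched ones get NULL for enrollments columns.
Group by students.id and compute SUM(e.grade). SUM over an all-NULL group is NULL.
  2: ids {6, 11} → SUM(e.grade)=135
  5: ids {4} → SUM(e.grade)=54
  8: ids {2} → SUM(e.grade)=53
  10: ids {5, 7, 10, 12} → SUM(e.grade)=345
  16: ids {1, 3, 8, 9, 13} → SUM(e.grade)=383

Ravi | 135 ; Alice | 54 ; Farid | 53 ; Ivy | 345 ; Quinn | 383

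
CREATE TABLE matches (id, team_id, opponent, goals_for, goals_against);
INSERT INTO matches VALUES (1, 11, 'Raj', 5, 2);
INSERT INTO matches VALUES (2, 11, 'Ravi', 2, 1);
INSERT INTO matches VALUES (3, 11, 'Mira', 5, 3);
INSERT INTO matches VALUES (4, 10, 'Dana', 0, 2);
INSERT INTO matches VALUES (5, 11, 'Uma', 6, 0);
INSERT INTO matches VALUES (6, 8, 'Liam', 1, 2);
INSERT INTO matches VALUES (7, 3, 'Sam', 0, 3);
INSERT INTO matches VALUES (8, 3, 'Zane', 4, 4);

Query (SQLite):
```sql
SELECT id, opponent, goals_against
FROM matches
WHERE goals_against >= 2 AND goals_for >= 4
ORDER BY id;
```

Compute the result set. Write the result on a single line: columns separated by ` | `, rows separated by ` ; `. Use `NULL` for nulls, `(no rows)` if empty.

goals_against >= 2: ids {1, 3, 4, 6, 7, 8}
goals_for >= 4: ids {1, 3, 5, 8}
Combine with AND.

1 | Raj | 2 ; 3 | Mira | 3 ; 8 | Zane | 4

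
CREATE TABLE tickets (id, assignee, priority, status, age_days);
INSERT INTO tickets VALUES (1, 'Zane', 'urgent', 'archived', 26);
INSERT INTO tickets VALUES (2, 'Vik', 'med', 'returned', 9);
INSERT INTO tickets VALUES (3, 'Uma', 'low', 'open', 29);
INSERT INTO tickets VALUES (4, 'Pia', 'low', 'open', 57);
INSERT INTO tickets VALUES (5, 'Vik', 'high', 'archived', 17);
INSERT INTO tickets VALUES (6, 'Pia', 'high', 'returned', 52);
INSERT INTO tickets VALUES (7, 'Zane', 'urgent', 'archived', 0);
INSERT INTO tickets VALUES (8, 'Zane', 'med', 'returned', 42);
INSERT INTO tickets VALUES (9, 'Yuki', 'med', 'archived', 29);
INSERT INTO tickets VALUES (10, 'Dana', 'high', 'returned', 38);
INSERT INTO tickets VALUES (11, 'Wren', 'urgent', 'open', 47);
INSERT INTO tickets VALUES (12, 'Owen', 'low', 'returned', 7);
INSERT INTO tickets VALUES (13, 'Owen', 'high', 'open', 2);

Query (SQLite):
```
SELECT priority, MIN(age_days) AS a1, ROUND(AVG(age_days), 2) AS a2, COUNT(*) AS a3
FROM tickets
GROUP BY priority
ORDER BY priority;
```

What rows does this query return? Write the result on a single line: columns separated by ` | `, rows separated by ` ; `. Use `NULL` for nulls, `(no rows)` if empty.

Group tickets by priority.
Per group compute: MIN(age_days), ROUND(AVG(age_days), 2), COUNT(*).
  high: ids {5, 6, 10, 13} → MIN(age_days)=2, ROUND(AVG(age_days), 2)=27.25, COUNT(*)=4
  low: ids {3, 4, 12} → MIN(age_days)=7, ROUND(AVG(age_days), 2)=31, COUNT(*)=3
  med: ids {2, 8, 9} → MIN(age_days)=9, ROUND(AVG(age_days), 2)=26.67, COUNT(*)=3
  urgent: ids {1, 7, 11} → MIN(age_days)=0, ROUND(AVG(age_days), 2)=24.33, COUNT(*)=3

high | 2 | 27.25 | 4 ; low | 7 | 31 | 3 ; med | 9 | 26.67 | 3 ; urgent | 0 | 24.33 | 3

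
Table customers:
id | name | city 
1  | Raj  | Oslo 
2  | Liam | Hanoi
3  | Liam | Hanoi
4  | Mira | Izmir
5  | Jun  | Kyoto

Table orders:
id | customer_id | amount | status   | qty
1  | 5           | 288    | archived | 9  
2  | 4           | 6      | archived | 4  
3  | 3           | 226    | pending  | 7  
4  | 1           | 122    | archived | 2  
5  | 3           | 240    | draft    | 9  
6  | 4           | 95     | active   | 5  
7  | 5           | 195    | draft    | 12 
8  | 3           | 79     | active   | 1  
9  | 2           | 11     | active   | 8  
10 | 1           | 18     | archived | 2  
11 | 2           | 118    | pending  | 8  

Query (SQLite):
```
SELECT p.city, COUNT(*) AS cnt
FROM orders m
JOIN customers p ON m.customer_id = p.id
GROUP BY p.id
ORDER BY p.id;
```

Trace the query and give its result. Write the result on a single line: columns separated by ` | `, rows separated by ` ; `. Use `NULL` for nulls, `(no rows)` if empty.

Join each orders row to its customers via customer_id.
Group joined rows by customers.id; compute COUNT(*) per group.
  1: ids {4, 10} → COUNT(*)=2
  2: ids {9, 11} → COUNT(*)=2
  3: ids {3, 5, 8} → COUNT(*)=3
  4: ids {2, 6} → COUNT(*)=2
  5: ids {1, 7} → COUNT(*)=2

Oslo | 2 ; Hanoi | 2 ; Hanoi | 3 ; Izmir | 2 ; Kyoto | 2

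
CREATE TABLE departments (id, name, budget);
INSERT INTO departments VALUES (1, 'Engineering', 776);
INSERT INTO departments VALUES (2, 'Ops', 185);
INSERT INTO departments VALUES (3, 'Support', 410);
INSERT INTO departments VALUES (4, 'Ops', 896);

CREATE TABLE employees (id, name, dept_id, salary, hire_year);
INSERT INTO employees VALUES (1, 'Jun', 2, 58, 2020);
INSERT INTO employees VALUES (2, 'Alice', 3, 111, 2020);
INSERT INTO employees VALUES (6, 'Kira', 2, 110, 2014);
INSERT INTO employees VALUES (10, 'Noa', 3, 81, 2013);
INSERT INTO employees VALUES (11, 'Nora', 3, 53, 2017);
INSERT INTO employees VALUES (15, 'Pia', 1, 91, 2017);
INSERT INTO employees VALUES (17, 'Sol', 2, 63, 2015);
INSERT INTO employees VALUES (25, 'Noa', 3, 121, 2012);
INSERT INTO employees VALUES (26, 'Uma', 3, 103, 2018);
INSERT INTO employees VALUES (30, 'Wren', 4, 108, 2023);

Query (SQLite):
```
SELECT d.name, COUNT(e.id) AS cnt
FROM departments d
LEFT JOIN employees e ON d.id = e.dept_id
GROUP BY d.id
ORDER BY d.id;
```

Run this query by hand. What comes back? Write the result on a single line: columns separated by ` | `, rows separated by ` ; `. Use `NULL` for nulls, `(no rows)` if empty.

Engineering | 1 ; Ops | 3 ; Support | 5 ; Ops | 1

LEFT JOIN keeps every departments row; unmatched ones get NULL for employees columns.
Group by departments.id and compute COUNT(e.id). COUNT(col) of an all-NULL group is 0.
  1: ids {15} → COUNT(e.id)=1
  2: ids {1, 6, 17} → COUNT(e.id)=3
  3: ids {2, 10, 11, 25, 26} → COUNT(e.id)=5
  4: ids {30} → COUNT(e.id)=1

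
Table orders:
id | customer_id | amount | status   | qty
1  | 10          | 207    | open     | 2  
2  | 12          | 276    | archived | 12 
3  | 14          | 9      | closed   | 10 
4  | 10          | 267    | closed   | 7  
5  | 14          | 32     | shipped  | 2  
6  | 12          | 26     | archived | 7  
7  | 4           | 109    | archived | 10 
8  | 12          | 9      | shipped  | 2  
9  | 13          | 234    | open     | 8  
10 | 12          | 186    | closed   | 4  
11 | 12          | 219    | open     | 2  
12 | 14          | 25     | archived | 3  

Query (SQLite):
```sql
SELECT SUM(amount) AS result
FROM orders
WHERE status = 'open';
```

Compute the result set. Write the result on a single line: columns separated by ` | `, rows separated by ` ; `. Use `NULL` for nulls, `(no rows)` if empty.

660

Rows where status='open' → amount values: [207, 234, 219].
SUM of non-NULL values = 660.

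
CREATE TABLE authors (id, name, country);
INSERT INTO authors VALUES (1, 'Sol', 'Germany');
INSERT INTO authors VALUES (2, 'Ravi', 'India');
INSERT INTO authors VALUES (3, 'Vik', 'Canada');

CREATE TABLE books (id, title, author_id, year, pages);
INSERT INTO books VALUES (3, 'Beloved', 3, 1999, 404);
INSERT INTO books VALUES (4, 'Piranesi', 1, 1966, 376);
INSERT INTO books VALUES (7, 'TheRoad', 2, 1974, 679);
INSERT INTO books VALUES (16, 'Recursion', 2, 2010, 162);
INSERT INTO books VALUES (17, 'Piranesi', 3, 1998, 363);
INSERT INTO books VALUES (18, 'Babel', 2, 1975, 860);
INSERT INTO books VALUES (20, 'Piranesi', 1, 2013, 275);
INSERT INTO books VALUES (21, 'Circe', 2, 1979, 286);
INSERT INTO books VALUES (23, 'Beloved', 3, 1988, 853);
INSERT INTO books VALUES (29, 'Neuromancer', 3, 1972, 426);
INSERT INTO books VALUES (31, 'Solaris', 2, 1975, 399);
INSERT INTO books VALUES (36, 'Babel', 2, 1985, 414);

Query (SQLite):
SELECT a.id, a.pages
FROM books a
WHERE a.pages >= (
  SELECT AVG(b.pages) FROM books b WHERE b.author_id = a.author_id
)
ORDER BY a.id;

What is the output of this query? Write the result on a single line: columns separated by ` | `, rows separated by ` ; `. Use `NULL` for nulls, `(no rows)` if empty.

4 | 376 ; 7 | 679 ; 18 | 860 ; 23 | 853

For each books row a, compute AVG(pages) over rows sharing a.author_id.
Keep row a if a.pages >= that per-group AVG.
  author_id=1: AVG(pages) = 325.5
  author_id=2: AVG(pages) = 466.666667
  author_id=3: AVG(pages) = 511.5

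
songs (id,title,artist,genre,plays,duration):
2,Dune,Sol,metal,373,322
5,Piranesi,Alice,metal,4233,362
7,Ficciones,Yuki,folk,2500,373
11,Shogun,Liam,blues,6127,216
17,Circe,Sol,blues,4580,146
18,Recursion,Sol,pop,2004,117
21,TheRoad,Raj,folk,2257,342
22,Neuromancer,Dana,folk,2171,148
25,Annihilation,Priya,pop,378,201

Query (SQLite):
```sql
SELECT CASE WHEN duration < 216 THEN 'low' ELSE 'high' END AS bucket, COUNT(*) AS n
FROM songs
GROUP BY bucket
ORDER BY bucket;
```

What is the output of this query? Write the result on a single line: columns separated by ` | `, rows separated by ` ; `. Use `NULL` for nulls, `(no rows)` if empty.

Bucket rows by duration < 216 → 'low' else 'high'; count each bucket.

high | 5 ; low | 4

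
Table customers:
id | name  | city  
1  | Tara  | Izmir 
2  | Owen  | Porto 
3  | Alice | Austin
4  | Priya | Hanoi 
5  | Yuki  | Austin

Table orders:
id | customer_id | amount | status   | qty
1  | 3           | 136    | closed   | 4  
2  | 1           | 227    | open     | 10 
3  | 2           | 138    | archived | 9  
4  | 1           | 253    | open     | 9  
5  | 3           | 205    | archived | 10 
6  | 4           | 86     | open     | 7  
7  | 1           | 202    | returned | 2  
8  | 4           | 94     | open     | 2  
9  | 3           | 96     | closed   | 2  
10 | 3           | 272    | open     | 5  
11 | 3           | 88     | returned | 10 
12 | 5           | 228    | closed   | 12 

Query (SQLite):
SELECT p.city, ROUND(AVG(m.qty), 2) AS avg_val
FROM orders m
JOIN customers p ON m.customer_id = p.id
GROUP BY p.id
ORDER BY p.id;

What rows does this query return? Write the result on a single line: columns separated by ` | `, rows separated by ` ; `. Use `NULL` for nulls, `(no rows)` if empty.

Izmir | 7 ; Porto | 9 ; Austin | 6.2 ; Hanoi | 4.5 ; Austin | 12

Join each orders row to its customers via customer_id.
Group joined rows by customers.id; compute ROUND(AVG(m.qty), 2) per group.
  1: ids {2, 4, 7} → ROUND(AVG(m.qty), 2)=7
  2: ids {3} → ROUND(AVG(m.qty), 2)=9
  3: ids {1, 5, 9, 10, 11} → ROUND(AVG(m.qty), 2)=6.2
  4: ids {6, 8} → ROUND(AVG(m.qty), 2)=4.5
  5: ids {12} → ROUND(AVG(m.qty), 2)=12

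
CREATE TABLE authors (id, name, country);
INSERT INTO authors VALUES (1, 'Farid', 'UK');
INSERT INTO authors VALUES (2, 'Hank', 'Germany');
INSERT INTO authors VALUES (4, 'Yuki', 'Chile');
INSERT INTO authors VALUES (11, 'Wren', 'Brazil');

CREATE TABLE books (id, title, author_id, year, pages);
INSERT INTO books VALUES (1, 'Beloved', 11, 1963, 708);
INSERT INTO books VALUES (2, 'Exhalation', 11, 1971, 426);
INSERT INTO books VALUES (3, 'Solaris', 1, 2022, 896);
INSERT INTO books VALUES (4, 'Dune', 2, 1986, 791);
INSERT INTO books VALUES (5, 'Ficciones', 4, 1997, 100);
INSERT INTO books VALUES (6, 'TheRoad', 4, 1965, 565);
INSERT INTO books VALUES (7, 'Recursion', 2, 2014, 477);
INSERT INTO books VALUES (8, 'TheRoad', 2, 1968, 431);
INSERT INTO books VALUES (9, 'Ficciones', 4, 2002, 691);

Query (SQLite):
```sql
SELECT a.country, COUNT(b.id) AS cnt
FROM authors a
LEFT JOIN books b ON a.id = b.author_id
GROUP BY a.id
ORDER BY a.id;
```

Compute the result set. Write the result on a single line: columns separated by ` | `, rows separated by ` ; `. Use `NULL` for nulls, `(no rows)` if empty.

LEFT JOIN keeps every authors row; unmatched ones get NULL for books columns.
Group by authors.id and compute COUNT(b.id). COUNT(col) of an all-NULL group is 0.
  1: ids {3} → COUNT(b.id)=1
  2: ids {4, 7, 8} → COUNT(b.id)=3
  4: ids {5, 6, 9} → COUNT(b.id)=3
  11: ids {1, 2} → COUNT(b.id)=2

UK | 1 ; Germany | 3 ; Chile | 3 ; Brazil | 2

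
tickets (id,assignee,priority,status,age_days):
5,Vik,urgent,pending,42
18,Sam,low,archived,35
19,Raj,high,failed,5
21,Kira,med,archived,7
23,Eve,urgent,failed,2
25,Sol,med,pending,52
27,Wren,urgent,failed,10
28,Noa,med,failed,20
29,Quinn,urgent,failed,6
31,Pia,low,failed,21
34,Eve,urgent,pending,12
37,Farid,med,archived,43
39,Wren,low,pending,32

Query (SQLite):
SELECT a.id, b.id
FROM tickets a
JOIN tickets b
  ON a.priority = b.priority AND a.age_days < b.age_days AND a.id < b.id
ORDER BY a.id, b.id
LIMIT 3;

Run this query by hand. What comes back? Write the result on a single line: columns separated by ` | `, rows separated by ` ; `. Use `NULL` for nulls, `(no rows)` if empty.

21 | 25 ; 21 | 28 ; 21 | 37

Pairs (a,b) with same priority, a.age_days < b.age_days, a.id < b.id.
priority groups: high:{19} low:{18,31,39} med:{21,25,28,37} urgent:{5,23,27,29,34}
Ordered by (a.id, b.id); first 3.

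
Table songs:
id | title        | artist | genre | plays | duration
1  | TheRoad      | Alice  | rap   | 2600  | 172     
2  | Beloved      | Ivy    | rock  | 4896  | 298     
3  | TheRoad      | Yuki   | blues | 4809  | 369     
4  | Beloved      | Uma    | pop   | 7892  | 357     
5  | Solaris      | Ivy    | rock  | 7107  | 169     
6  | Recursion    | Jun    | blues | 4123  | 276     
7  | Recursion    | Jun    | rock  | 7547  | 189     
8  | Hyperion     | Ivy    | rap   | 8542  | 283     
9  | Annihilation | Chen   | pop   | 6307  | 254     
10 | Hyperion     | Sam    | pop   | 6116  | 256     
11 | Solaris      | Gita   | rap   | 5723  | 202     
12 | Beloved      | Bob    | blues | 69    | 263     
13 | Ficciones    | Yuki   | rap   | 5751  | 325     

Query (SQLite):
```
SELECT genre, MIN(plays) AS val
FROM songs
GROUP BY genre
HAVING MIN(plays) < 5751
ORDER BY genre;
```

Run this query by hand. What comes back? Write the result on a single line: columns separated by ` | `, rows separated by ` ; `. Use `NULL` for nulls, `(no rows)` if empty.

blues | 69 ; rap | 2600 ; rock | 4896

Partition songs by genre; compute MIN(plays) within each group.
HAVING: keep groups where MIN(plays) < 5751.
  blues: ids {3, 6, 12} → MIN(plays)=69
  pop: ids {4, 9, 10} → MIN(plays)=6116
  rap: ids {1, 8, 11, 13} → MIN(plays)=2600
  rock: ids {2, 5, 7} → MIN(plays)=4896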